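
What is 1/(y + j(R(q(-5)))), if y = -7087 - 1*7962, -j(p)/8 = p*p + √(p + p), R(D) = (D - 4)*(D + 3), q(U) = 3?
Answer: I/(-15337*I + 16*√3) ≈ -6.5202e-5 + 1.1781e-7*I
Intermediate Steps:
R(D) = (-4 + D)*(3 + D)
j(p) = -8*p² - 8*√2*√p (j(p) = -8*(p*p + √(p + p)) = -8*(p² + √(2*p)) = -8*(p² + √2*√p) = -8*p² - 8*√2*√p)
y = -15049 (y = -7087 - 7962 = -15049)
1/(y + j(R(q(-5)))) = 1/(-15049 + (-8*(-12 + 3² - 1*3)² - 8*√2*√(-12 + 3² - 1*3))) = 1/(-15049 + (-8*(-12 + 9 - 3)² - 8*√2*√(-12 + 9 - 3))) = 1/(-15049 + (-8*(-6)² - 8*√2*√(-6))) = 1/(-15049 + (-8*36 - 8*√2*I*√6)) = 1/(-15049 + (-288 - 16*I*√3)) = 1/(-15337 - 16*I*√3)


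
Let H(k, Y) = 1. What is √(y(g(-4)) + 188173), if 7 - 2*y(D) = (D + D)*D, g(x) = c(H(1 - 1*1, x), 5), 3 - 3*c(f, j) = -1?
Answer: √6774290/6 ≈ 433.79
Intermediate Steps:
c(f, j) = 4/3 (c(f, j) = 1 - ⅓*(-1) = 1 + ⅓ = 4/3)
g(x) = 4/3
y(D) = 7/2 - D² (y(D) = 7/2 - (D + D)*D/2 = 7/2 - 2*D*D/2 = 7/2 - D²)
√(y(g(-4)) + 188173) = √((7/2 - (4/3)²) + 188173) = √((7/2 - 1*16/9) + 188173) = √((7/2 - 16/9) + 188173) = √(31/18 + 188173) = √(3387145/18) = √6774290/6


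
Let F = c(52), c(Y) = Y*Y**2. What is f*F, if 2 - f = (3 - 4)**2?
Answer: 140608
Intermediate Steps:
c(Y) = Y**3
F = 140608 (F = 52**3 = 140608)
f = 1 (f = 2 - (3 - 4)**2 = 2 - 1*(-1)**2 = 2 - 1*1 = 2 - 1 = 1)
f*F = 1*140608 = 140608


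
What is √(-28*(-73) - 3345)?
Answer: I*√1301 ≈ 36.069*I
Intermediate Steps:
√(-28*(-73) - 3345) = √(2044 - 3345) = √(-1301) = I*√1301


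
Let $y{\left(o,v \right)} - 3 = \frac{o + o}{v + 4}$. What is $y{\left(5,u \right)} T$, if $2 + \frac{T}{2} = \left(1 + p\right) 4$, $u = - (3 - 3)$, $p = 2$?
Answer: $110$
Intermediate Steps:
$u = 0$ ($u = \left(-1\right) 0 = 0$)
$T = 20$ ($T = -4 + 2 \left(1 + 2\right) 4 = -4 + 2 \cdot 3 \cdot 4 = -4 + 2 \cdot 12 = -4 + 24 = 20$)
$y{\left(o,v \right)} = 3 + \frac{2 o}{4 + v}$ ($y{\left(o,v \right)} = 3 + \frac{o + o}{v + 4} = 3 + \frac{2 o}{4 + v}$)
$y{\left(5,u \right)} T = \frac{12 + 2 \cdot 5 + 3 \cdot 0}{4 + 0} \cdot 20 = \frac{12 + 10 + 0}{4} \cdot 20 = \frac{1}{4} \cdot 22 \cdot 20 = \frac{11}{2} \cdot 20 = 110$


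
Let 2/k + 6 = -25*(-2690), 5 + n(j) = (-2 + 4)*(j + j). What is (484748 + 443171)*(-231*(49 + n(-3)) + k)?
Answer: -230619256504337/33622 ≈ -6.8592e+9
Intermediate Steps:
n(j) = -5 + 4*j (n(j) = -5 + (-2 + 4)*(j + j) = -5 + 2*(2*j) = -5 + 4*j)
k = 1/33622 (k = 2/(-6 - 25*(-2690)) = 2/(-6 + 67250) = 2/67244 = 2*(1/67244) = 1/33622 ≈ 2.9742e-5)
(484748 + 443171)*(-231*(49 + n(-3)) + k) = (484748 + 443171)*(-231*(49 + (-5 + 4*(-3))) + 1/33622) = 927919*(-231*(49 + (-5 - 12)) + 1/33622) = 927919*(-231*(49 - 17) + 1/33622) = 927919*(-231*32 + 1/33622) = 927919*(-7392 + 1/33622) = 927919*(-248533823/33622) = -230619256504337/33622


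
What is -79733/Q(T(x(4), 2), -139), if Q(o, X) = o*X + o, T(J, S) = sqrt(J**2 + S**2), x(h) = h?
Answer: 79733*sqrt(5)/1380 ≈ 129.19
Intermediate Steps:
Q(o, X) = o + X*o (Q(o, X) = X*o + o = o + X*o)
-79733/Q(T(x(4), 2), -139) = -79733*1/((1 - 139)*sqrt(4**2 + 2**2)) = -79733*(-1/(138*sqrt(16 + 4))) = -79733*(-sqrt(5)/1380) = -(-79733)*sqrt(5)/1380 = 79733*sqrt(5)/1380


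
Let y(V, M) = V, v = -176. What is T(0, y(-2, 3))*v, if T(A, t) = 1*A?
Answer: 0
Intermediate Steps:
T(A, t) = A
T(0, y(-2, 3))*v = 0*(-176) = 0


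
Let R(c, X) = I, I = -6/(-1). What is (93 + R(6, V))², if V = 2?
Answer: 9801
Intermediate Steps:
I = 6 (I = -6*(-1) = 6)
R(c, X) = 6
(93 + R(6, V))² = (93 + 6)² = 99² = 9801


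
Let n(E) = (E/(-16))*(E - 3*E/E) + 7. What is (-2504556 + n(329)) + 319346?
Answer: -17535251/8 ≈ -2.1919e+6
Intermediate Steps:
n(E) = 7 - E*(-3 + E)/16 (n(E) = (E*(-1/16))*(E - 3*1) + 7 = (-E/16)*(E - 3) + 7 = (-E/16)*(-3 + E) + 7 = -E*(-3 + E)/16 + 7 = 7 - E*(-3 + E)/16)
(-2504556 + n(329)) + 319346 = (-2504556 + (7 - 1/16*329² + (3/16)*329)) + 319346 = (-2504556 + (7 - 1/16*108241 + 987/16)) + 319346 = (-2504556 + (7 - 108241/16 + 987/16)) + 319346 = (-2504556 - 53571/8) + 319346 = -20090019/8 + 319346 = -17535251/8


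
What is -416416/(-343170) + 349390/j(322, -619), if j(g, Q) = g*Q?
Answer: -9225240503/17099989515 ≈ -0.53949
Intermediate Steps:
j(g, Q) = Q*g
-416416/(-343170) + 349390/j(322, -619) = -416416/(-343170) + 349390/((-619*322)) = -416416*(-1/343170) + 349390/(-199318) = 208208/171585 + 349390*(-1/199318) = 208208/171585 - 174695/99659 = -9225240503/17099989515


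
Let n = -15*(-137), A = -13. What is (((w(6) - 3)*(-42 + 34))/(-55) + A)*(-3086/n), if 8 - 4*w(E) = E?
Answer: 151214/7535 ≈ 20.068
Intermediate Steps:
w(E) = 2 - E/4
n = 2055
(((w(6) - 3)*(-42 + 34))/(-55) + A)*(-3086/n) = ((((2 - ¼*6) - 3)*(-42 + 34))/(-55) - 13)*(-3086/2055) = ((((2 - 3/2) - 3)*(-8))*(-1/55) - 13)*(-3086*1/2055) = (((½ - 3)*(-8))*(-1/55) - 13)*(-3086/2055) = (-5/2*(-8)*(-1/55) - 13)*(-3086/2055) = (20*(-1/55) - 13)*(-3086/2055) = (-4/11 - 13)*(-3086/2055) = -147/11*(-3086/2055) = 151214/7535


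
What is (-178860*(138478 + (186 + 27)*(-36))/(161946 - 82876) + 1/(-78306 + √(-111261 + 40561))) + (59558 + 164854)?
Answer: -1733003731587434739/24242467978376 - 5*I*√707/3065950168 ≈ -71486.0 - 4.3363e-8*I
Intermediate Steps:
(-178860*(138478 + (186 + 27)*(-36))/(161946 - 82876) + 1/(-78306 + √(-111261 + 40561))) + (59558 + 164854) = (-178860/(79070/(138478 + 213*(-36))) + 1/(-78306 + √(-70700))) + 224412 = (-178860/(79070/(138478 - 7668)) + 1/(-78306 + 10*I*√707)) + 224412 = (-178860/(79070/130810) + 1/(-78306 + 10*I*√707)) + 224412 = (-178860/(79070*(1/130810)) + 1/(-78306 + 10*I*√707)) + 224412 = (-178860/7907/13081 + 1/(-78306 + 10*I*√707)) + 224412 = (-178860*13081/7907 + 1/(-78306 + 10*I*√707)) + 224412 = (-2339667660/7907 + 1/(-78306 + 10*I*√707)) + 224412 = -565241976/7907 + 1/(-78306 + 10*I*√707)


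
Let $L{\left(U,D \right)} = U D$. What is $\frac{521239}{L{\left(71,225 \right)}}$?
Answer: $\frac{521239}{15975} \approx 32.628$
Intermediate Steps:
$L{\left(U,D \right)} = D U$
$\frac{521239}{L{\left(71,225 \right)}} = \frac{521239}{225 \cdot 71} = \frac{521239}{15975}$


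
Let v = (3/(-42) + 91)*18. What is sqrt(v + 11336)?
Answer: sqrt(635663)/7 ≈ 113.90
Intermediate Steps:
v = 11457/7 (v = (3*(-1/42) + 91)*18 = (-1/14 + 91)*18 = (1273/14)*18 = 11457/7 ≈ 1636.7)
sqrt(v + 11336) = sqrt(11457/7 + 11336) = sqrt(90809/7) = sqrt(635663)/7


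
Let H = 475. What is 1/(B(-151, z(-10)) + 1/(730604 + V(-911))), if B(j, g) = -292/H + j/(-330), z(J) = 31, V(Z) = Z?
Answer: -7625291850/1198388687 ≈ -6.3630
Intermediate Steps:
B(j, g) = -292/475 - j/330 (B(j, g) = -292/475 + j/(-330) = -292*1/475 + j*(-1/330) = -292/475 - j/330)
1/(B(-151, z(-10)) + 1/(730604 + V(-911))) = 1/((-292/475 - 1/330*(-151)) + 1/(730604 - 911)) = 1/((-292/475 + 151/330) + 1/729693) = 1/(-4927/31350 + 1/729693) = 1/(-1198388687/7625291850) = -7625291850/1198388687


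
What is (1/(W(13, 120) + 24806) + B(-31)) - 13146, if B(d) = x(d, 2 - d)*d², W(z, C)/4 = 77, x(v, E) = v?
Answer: -1078319817/25114 ≈ -42937.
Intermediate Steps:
W(z, C) = 308 (W(z, C) = 4*77 = 308)
B(d) = d³ (B(d) = d*d² = d³)
(1/(W(13, 120) + 24806) + B(-31)) - 13146 = (1/(308 + 24806) + (-31)³) - 13146 = (1/25114 - 29791) - 13146 = -748171173/25114 - 13146 = -1078319817/25114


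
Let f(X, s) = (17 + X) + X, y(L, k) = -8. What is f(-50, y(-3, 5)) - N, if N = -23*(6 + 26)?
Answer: 653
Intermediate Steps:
f(X, s) = 17 + 2*X
N = -736 (N = -23*32 = -736)
f(-50, y(-3, 5)) - N = (17 + 2*(-50)) - 1*(-736) = (17 - 100) + 736 = -83 + 736 = 653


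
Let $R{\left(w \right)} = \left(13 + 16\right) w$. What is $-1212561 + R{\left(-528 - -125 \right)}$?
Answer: $-1224248$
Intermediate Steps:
$R{\left(w \right)} = 29 w$
$-1212561 + R{\left(-528 - -125 \right)} = -1212561 + 29 \left(-528 - -125\right) = -1212561 + 29 \left(-528 + 125\right) = -1212561 + 29 \left(-403\right) = -1212561 - 11687 = -1224248$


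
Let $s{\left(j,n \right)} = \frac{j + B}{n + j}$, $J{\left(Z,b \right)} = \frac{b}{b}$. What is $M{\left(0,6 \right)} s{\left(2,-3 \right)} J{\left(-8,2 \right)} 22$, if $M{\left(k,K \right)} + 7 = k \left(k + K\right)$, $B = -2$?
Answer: $0$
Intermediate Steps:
$J{\left(Z,b \right)} = 1$
$M{\left(k,K \right)} = -7 + k \left(K + k\right)$ ($M{\left(k,K \right)} = -7 + k \left(k + K\right) = -7 + k \left(K + k\right)$)
$s{\left(j,n \right)} = \frac{-2 + j}{j + n}$ ($s{\left(j,n \right)} = \frac{j - 2}{n + j} = \frac{-2 + j}{j + n}$)
$M{\left(0,6 \right)} s{\left(2,-3 \right)} J{\left(-8,2 \right)} 22 = \left(-7 + 0^{2} + 6 \cdot 0\right) \frac{-2 + 2}{2 - 3} \cdot 1 \cdot 22 = \left(-7 + 0 + 0\right) \frac{1}{-1} \cdot 0 \cdot 1 \cdot 22 = - 7 \left(\left(-1\right) 0\right) 1 \cdot 22 = \left(-7\right) 0 \cdot 1 \cdot 22 = 0 \cdot 1 \cdot 22 = 0 \cdot 22 = 0$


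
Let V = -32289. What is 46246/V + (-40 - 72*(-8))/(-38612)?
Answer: -450739364/311685717 ≈ -1.4461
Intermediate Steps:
46246/V + (-40 - 72*(-8))/(-38612) = 46246/(-32289) + (-40 - 72*(-8))/(-38612) = 46246*(-1/32289) + (-40 + 576)*(-1/38612) = -46246/32289 + 536*(-1/38612) = -46246/32289 - 134/9653 = -450739364/311685717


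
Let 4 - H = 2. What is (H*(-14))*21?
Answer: -588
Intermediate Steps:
H = 2 (H = 4 - 1*2 = 4 - 2 = 2)
(H*(-14))*21 = (2*(-14))*21 = -28*21 = -588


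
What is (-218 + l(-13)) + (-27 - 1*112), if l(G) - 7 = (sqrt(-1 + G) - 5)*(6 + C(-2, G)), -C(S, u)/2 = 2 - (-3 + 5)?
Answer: -380 + 6*I*sqrt(14) ≈ -380.0 + 22.45*I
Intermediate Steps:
C(S, u) = 0 (C(S, u) = -2*(2 - (-3 + 5)) = -2*(2 - 1*2) = -2*(2 - 2) = -2*0 = 0)
l(G) = -23 + 6*sqrt(-1 + G) (l(G) = 7 + (sqrt(-1 + G) - 5)*(6 + 0) = 7 + (-5 + sqrt(-1 + G))*6 = 7 + (-30 + 6*sqrt(-1 + G)) = -23 + 6*sqrt(-1 + G))
(-218 + l(-13)) + (-27 - 1*112) = (-218 + (-23 + 6*sqrt(-1 - 13))) + (-27 - 1*112) = (-218 + (-23 + 6*sqrt(-14))) + (-27 - 112) = (-218 + (-23 + 6*(I*sqrt(14)))) - 139 = (-218 + (-23 + 6*I*sqrt(14))) - 139 = (-241 + 6*I*sqrt(14)) - 139 = -380 + 6*I*sqrt(14)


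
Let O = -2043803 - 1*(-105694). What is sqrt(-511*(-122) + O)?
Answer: I*sqrt(1875767) ≈ 1369.6*I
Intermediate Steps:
O = -1938109 (O = -2043803 + 105694 = -1938109)
sqrt(-511*(-122) + O) = sqrt(-511*(-122) - 1938109) = sqrt(62342 - 1938109) = sqrt(-1875767) = I*sqrt(1875767)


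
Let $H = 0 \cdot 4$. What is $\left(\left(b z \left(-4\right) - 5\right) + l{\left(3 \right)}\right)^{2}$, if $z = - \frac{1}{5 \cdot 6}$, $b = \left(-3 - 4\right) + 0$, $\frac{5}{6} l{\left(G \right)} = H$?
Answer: $\frac{7921}{225} \approx 35.204$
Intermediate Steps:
$H = 0$
$l{\left(G \right)} = 0$ ($l{\left(G \right)} = \frac{6}{5} \cdot 0 = 0$)
$b = -7$ ($b = -7 + 0 = -7$)
$z = - \frac{1}{30} \approx -0.033333$
$\left(\left(b z \left(-4\right) - 5\right) + l{\left(3 \right)}\right)^{2} = \left(\left(\left(-7\right) \left(- \frac{1}{30}\right) \left(-4\right) - 5\right) + 0\right)^{2} = \left(\left(\frac{7}{30} \left(-4\right) - 5\right) + 0\right)^{2} = \left(\left(- \frac{14}{15} - 5\right) + 0\right)^{2} = \left(- \frac{89}{15} + 0\right)^{2} = \left(- \frac{89}{15}\right)^{2} = \frac{7921}{225}$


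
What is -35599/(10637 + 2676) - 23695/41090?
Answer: -50806127/15629462 ≈ -3.2507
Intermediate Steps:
-35599/(10637 + 2676) - 23695/41090 = -35599/13313 - 23695*1/41090 = -35599*1/13313 - 677/1174 = -35599/13313 - 677/1174 = -50806127/15629462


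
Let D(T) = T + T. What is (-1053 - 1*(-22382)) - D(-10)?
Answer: 21349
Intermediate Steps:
D(T) = 2*T
(-1053 - 1*(-22382)) - D(-10) = (-1053 - 1*(-22382)) - 2*(-10) = (-1053 + 22382) - 1*(-20) = 21329 + 20 = 21349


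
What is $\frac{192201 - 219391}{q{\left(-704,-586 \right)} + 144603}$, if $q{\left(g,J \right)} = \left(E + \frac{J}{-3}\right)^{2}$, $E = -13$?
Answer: $- \frac{122355}{800318} \approx -0.15288$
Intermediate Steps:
$q{\left(g,J \right)} = \left(-13 - \frac{J}{3}\right)^{2}$ ($q{\left(g,J \right)} = \left(-13 + \frac{J}{-3}\right)^{2} = \left(-13 + J \left(- \frac{1}{3}\right)\right)^{2} = \left(-13 - \frac{J}{3}\right)^{2}$)
$\frac{192201 - 219391}{q{\left(-704,-586 \right)} + 144603} = \frac{192201 - 219391}{\frac{\left(39 - 586\right)^{2}}{9} + 144603} = - \frac{27190}{\frac{\left(-547\right)^{2}}{9} + 144603} = - \frac{27190}{\frac{1}{9} \cdot 299209 + 144603} = - \frac{27190}{\frac{299209}{9} + 144603} = - \frac{27190}{\frac{1600636}{9}} = \left(-27190\right) \frac{9}{1600636} = - \frac{122355}{800318}$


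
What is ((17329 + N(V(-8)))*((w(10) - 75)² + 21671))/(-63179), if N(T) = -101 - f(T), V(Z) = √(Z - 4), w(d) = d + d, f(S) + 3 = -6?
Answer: -425684952/63179 ≈ -6737.8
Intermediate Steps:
f(S) = -9 (f(S) = -3 - 6 = -9)
w(d) = 2*d
V(Z) = √(-4 + Z)
N(T) = -92 (N(T) = -101 - 1*(-9) = -101 + 9 = -92)
((17329 + N(V(-8)))*((w(10) - 75)² + 21671))/(-63179) = ((17329 - 92)*((2*10 - 75)² + 21671))/(-63179) = (17237*((20 - 75)² + 21671))*(-1/63179) = (17237*((-55)² + 21671))*(-1/63179) = (17237*(3025 + 21671))*(-1/63179) = (17237*24696)*(-1/63179) = 425684952*(-1/63179) = -425684952/63179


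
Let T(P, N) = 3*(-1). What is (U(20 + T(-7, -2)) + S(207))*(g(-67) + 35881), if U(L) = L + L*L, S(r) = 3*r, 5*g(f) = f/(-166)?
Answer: 27607262319/830 ≈ 3.3262e+7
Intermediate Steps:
g(f) = -f/830 (g(f) = (f/(-166))/5 = (f*(-1/166))/5 = (-f/166)/5 = -f/830)
T(P, N) = -3
U(L) = L + L**2
(U(20 + T(-7, -2)) + S(207))*(g(-67) + 35881) = ((20 - 3)*(1 + (20 - 3)) + 3*207)*(-1/830*(-67) + 35881) = (17*(1 + 17) + 621)*(67/830 + 35881) = (17*18 + 621)*(29781297/830) = (306 + 621)*(29781297/830) = 927*(29781297/830) = 27607262319/830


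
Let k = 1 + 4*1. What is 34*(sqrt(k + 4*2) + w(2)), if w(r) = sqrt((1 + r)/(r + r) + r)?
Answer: 17*sqrt(11) + 34*sqrt(13) ≈ 178.97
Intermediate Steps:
k = 5 (k = 1 + 4 = 5)
w(r) = sqrt(r + (1 + r)/(2*r)) (w(r) = sqrt((1 + r)/((2*r)) + r) = sqrt((1 + r)*(1/(2*r)) + r) = sqrt((1 + r)/(2*r) + r) = sqrt(r + (1 + r)/(2*r)))
34*(sqrt(k + 4*2) + w(2)) = 34*(sqrt(5 + 4*2) + sqrt(2 + 2/2 + 4*2)/2) = 34*(sqrt(5 + 8) + sqrt(2 + 2*(1/2) + 8)/2) = 34*(sqrt(13) + sqrt(2 + 1 + 8)/2) = 34*(sqrt(13) + sqrt(11)/2) = 17*sqrt(11) + 34*sqrt(13)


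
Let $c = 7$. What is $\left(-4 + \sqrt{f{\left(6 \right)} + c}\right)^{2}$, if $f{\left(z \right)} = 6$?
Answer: $\left(4 - \sqrt{13}\right)^{2} \approx 0.15559$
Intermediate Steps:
$\left(-4 + \sqrt{f{\left(6 \right)} + c}\right)^{2} = \left(-4 + \sqrt{6 + 7}\right)^{2} = \left(-4 + \sqrt{13}\right)^{2}$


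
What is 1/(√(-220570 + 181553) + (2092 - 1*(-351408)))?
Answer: 353500/124962289017 - I*√39017/124962289017 ≈ 2.8289e-6 - 1.5807e-9*I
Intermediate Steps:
1/(√(-220570 + 181553) + (2092 - 1*(-351408))) = 1/(√(-39017) + (2092 + 351408)) = 1/(I*√39017 + 353500) = 1/(353500 + I*√39017)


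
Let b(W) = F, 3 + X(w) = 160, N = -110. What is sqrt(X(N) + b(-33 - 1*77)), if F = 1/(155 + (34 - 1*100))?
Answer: sqrt(1243686)/89 ≈ 12.530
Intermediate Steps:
X(w) = 157 (X(w) = -3 + 160 = 157)
F = 1/89 (F = 1/(155 + (34 - 100)) = 1/(155 - 66) = 1/89 ≈ 0.011236)
b(W) = 1/89
sqrt(X(N) + b(-33 - 1*77)) = sqrt(157 + 1/89) = sqrt(13974/89) = sqrt(1243686)/89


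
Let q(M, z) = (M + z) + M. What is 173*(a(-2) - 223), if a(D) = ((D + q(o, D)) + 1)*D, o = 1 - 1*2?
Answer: -36849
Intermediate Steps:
o = -1 (o = 1 - 2 = -1)
q(M, z) = z + 2*M
a(D) = D*(-1 + 2*D) (a(D) = ((D + (D + 2*(-1))) + 1)*D = ((D + (D - 2)) + 1)*D = ((D + (-2 + D)) + 1)*D = ((-2 + 2*D) + 1)*D = (-1 + 2*D)*D = D*(-1 + 2*D))
173*(a(-2) - 223) = 173*(-2*(-1 + 2*(-2)) - 223) = 173*(-2*(-1 - 4) - 223) = 173*(-2*(-5) - 223) = 173*(10 - 223) = 173*(-213) = -36849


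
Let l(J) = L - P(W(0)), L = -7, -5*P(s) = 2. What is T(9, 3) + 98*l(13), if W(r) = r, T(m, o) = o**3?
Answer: -3099/5 ≈ -619.80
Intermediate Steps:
P(s) = -2/5 (P(s) = -1/5*2 = -2/5)
l(J) = -33/5 (l(J) = -7 - 1*(-2/5) = -7 + 2/5 = -33/5)
T(9, 3) + 98*l(13) = 3**3 + 98*(-33/5) = 27 - 3234/5 = -3099/5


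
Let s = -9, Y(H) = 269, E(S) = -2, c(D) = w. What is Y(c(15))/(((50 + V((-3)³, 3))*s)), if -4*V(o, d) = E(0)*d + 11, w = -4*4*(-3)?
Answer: -1076/1755 ≈ -0.61311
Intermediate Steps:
w = 48 (w = -16*(-3) = 48)
c(D) = 48
V(o, d) = -11/4 + d/2 (V(o, d) = -(-2*d + 11)/4 = -(11 - 2*d)/4 = -11/4 + d/2)
Y(c(15))/(((50 + V((-3)³, 3))*s)) = 269/(((50 + (-11/4 + (½)*3))*(-9))) = 269/(((50 + (-11/4 + 3/2))*(-9))) = 269/(((50 - 5/4)*(-9))) = 269/(((195/4)*(-9))) = 269/(-1755/4) = 269*(-4/1755) = -1076/1755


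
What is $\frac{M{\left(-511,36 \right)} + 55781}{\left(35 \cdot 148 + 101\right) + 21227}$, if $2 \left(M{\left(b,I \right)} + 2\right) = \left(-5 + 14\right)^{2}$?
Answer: $\frac{37213}{17672} \approx 2.1058$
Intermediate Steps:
$M{\left(b,I \right)} = \frac{77}{2}$ ($M{\left(b,I \right)} = -2 + \frac{\left(-5 + 14\right)^{2}}{2} = -2 + \frac{9^{2}}{2} = -2 + \frac{1}{2} \cdot 81 = -2 + \frac{81}{2} = \frac{77}{2}$)
$\frac{M{\left(-511,36 \right)} + 55781}{\left(35 \cdot 148 + 101\right) + 21227} = \frac{\frac{77}{2} + 55781}{\left(35 \cdot 148 + 101\right) + 21227} = \frac{111639}{2 \left(\left(5180 + 101\right) + 21227\right)} = \frac{111639}{2 \left(5281 + 21227\right)} = \frac{111639}{2 \cdot 26508} = \frac{111639}{2} \cdot \frac{1}{26508} = \frac{37213}{17672}$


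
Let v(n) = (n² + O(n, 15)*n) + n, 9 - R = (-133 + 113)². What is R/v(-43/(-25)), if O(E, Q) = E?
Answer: -244375/4773 ≈ -51.199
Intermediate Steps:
R = -391 (R = 9 - (-133 + 113)² = 9 - 1*(-20)² = 9 - 1*400 = 9 - 400 = -391)
v(n) = n + 2*n² (v(n) = (n² + n*n) + n = (n² + n²) + n = 2*n² + n = n + 2*n²)
R/v(-43/(-25)) = -391*25/(43*(1 + 2*(-43/(-25)))) = -391*25/(43*(1 + 2*(-43*(-1/25)))) = -391*25/(43*(1 + 2*(43/25))) = -391*25/(43*(1 + 86/25)) = -391/((43/25)*(111/25)) = -391/4773/625 = -391*625/4773 = -244375/4773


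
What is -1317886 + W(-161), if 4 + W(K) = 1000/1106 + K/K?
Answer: -728792117/553 ≈ -1.3179e+6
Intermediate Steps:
W(K) = -1159/553 (W(K) = -4 + (1000/1106 + K/K) = -4 + (1000*(1/1106) + 1) = -4 + (500/553 + 1) = -4 + 1053/553 = -1159/553)
-1317886 + W(-161) = -1317886 - 1159/553 = -728792117/553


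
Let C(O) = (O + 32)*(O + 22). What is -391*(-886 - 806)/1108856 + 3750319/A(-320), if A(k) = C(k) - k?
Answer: 526944272929/11940161408 ≈ 44.132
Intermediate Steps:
C(O) = (22 + O)*(32 + O) (C(O) = (32 + O)*(22 + O) = (22 + O)*(32 + O))
A(k) = 704 + k² + 53*k (A(k) = (704 + k² + 54*k) - k = 704 + k² + 53*k)
-391*(-886 - 806)/1108856 + 3750319/A(-320) = -391*(-886 - 806)/1108856 + 3750319/(704 + (-320)² + 53*(-320)) = -391*(-1692)*(1/1108856) + 3750319/(704 + 102400 - 16960) = 661572*(1/1108856) + 3750319/86144 = 165393/277214 + 3750319*(1/86144) = 165393/277214 + 3750319/86144 = 526944272929/11940161408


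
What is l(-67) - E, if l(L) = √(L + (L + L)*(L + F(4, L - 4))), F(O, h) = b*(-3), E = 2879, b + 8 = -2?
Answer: -2879 + √4891 ≈ -2809.1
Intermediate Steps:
b = -10 (b = -8 - 2 = -10)
F(O, h) = 30 (F(O, h) = -10*(-3) = 30)
l(L) = √(L + 2*L*(30 + L)) (l(L) = √(L + (L + L)*(L + 30)) = √(L + (2*L)*(30 + L)) = √(L + 2*L*(30 + L)))
l(-67) - E = √(-67*(61 + 2*(-67))) - 1*2879 = √(-67*(61 - 134)) - 2879 = √(-67*(-73)) - 2879 = √4891 - 2879 = -2879 + √4891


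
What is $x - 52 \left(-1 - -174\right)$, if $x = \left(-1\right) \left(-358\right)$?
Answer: $-8638$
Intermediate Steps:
$x = 358$
$x - 52 \left(-1 - -174\right) = 358 - 52 \left(-1 - -174\right) = 358 - 52 \left(-1 + 174\right) = 358 - 8996 = -8638$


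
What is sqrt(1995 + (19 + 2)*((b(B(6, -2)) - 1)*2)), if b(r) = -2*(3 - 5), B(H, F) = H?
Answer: sqrt(2121) ≈ 46.054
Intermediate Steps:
b(r) = 4 (b(r) = -2*(-2) = 4)
sqrt(1995 + (19 + 2)*((b(B(6, -2)) - 1)*2)) = sqrt(1995 + (19 + 2)*((4 - 1)*2)) = sqrt(1995 + 21*(3*2)) = sqrt(1995 + 21*6) = sqrt(1995 + 126) = sqrt(2121)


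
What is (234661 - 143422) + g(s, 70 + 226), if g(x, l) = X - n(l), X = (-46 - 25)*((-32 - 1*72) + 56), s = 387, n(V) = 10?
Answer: 94637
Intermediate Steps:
X = 3408 (X = -71*((-32 - 72) + 56) = -71*(-104 + 56) = -71*(-48) = 3408)
g(x, l) = 3398 (g(x, l) = 3408 - 1*10 = 3408 - 10 = 3398)
(234661 - 143422) + g(s, 70 + 226) = (234661 - 143422) + 3398 = 91239 + 3398 = 94637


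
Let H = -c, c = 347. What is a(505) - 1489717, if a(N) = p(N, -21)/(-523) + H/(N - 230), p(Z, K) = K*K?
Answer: -214258850281/143825 ≈ -1.4897e+6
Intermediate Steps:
H = -347 (H = -1*347 = -347)
p(Z, K) = K²
a(N) = -441/523 - 347/(-230 + N) (a(N) = (-21)²/(-523) - 347/(N - 230) = 441*(-1/523) - 347/(-230 + N) = -441/523 - 347/(-230 + N))
a(505) - 1489717 = (-80051 - 441*505)/(523*(-230 + 505)) - 1489717 = (1/523)*(-80051 - 222705)/275 - 1489717 = (1/523)*(1/275)*(-302756) - 1489717 = -302756/143825 - 1489717 = -214258850281/143825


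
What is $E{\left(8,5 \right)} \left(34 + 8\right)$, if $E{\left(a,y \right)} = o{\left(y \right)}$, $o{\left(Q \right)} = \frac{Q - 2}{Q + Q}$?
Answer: $\frac{63}{5} \approx 12.6$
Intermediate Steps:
$o{\left(Q \right)} = \frac{-2 + Q}{2 Q}$
$E{\left(a,y \right)} = \frac{-2 + y}{2 y}$
$E{\left(8,5 \right)} \left(34 + 8\right) = \frac{-2 + 5}{2 \cdot 5} \left(34 + 8\right) = \frac{1}{2} \cdot \frac{1}{5} \cdot 3 \cdot 42 = \frac{3}{10} \cdot 42 = \frac{63}{5}$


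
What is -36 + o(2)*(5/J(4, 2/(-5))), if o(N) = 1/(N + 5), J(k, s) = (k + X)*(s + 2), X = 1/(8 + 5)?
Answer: -106523/2968 ≈ -35.891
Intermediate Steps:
X = 1/13 ≈ 0.076923
J(k, s) = (2 + s)*(1/13 + k) (J(k, s) = (k + 1/13)*(s + 2) = (1/13 + k)*(2 + s) = (2 + s)*(1/13 + k))
o(N) = 1/(5 + N)
-36 + o(2)*(5/J(4, 2/(-5))) = -36 + (5/(2/13 + 2*4 + (2/(-5))/13 + 4*(2/(-5))))/(5 + 2) = -36 + (5/(2/13 + 8 + (2*(-⅕))/13 + 4*(2*(-⅕))))/7 = -36 + (5/(2/13 + 8 + (1/13)*(-⅖) + 4*(-⅖)))/7 = -36 + (5/(2/13 + 8 - 2/65 - 8/5))/7 = -36 + (5/(424/65))/7 = -36 + (5*(65/424))/7 = -36 + (⅐)*(325/424) = -36 + 325/2968 = -106523/2968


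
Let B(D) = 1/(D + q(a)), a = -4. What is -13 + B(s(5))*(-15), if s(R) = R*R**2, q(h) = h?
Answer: -1588/121 ≈ -13.124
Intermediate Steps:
s(R) = R**3
B(D) = 1/(-4 + D) (B(D) = 1/(D - 4) = 1/(-4 + D))
-13 + B(s(5))*(-15) = -13 - 15/(-4 + 5**3) = -13 - 15/(-4 + 125) = -13 - 15/121 = -1588/121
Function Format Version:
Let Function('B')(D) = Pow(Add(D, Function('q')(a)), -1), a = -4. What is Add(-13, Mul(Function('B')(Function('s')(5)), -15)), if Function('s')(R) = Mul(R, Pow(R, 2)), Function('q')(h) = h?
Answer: Rational(-1588, 121) ≈ -13.124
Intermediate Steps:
Function('s')(R) = Pow(R, 3)
Function('B')(D) = Pow(Add(-4, D), -1) (Function('B')(D) = Pow(Add(D, -4), -1) = Pow(Add(-4, D), -1))
Add(-13, Mul(Function('B')(Function('s')(5)), -15)) = Add(-13, Mul(Pow(Add(-4, Pow(5, 3)), -1), -15)) = Add(-13, Mul(Pow(Add(-4, 125), -1), -15)) = Add(-13, Mul(Pow(121, -1), -15)) = Add(-13, Mul(Rational(1, 121), -15)) = Add(-13, Rational(-15, 121)) = Rational(-1588, 121)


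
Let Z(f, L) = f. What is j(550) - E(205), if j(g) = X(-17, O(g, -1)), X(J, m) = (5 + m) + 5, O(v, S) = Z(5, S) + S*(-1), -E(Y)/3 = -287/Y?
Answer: 59/5 ≈ 11.800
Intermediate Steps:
E(Y) = 861/Y (E(Y) = -(-861)/Y = 861/Y)
O(v, S) = 5 - S (O(v, S) = 5 + S*(-1) = 5 - S)
X(J, m) = 10 + m
j(g) = 16 (j(g) = 10 + (5 - 1*(-1)) = 10 + (5 + 1) = 10 + 6 = 16)
j(550) - E(205) = 16 - 861/205 = 16 - 1*21/5 = 16 - 21/5 = 59/5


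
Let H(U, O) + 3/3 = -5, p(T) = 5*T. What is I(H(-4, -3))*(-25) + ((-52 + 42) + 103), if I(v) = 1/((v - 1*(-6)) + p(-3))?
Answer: 284/3 ≈ 94.667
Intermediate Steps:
H(U, O) = -6 (H(U, O) = -1 - 5 = -6)
I(v) = 1/(-9 + v) (I(v) = 1/((v - 1*(-6)) + 5*(-3)) = 1/((v + 6) - 15) = 1/((6 + v) - 15) = 1/(-9 + v))
I(H(-4, -3))*(-25) + ((-52 + 42) + 103) = -25/(-9 - 6) + ((-52 + 42) + 103) = -25/(-15) + (-10 + 103) = -1/15*(-25) + 93 = 5/3 + 93 = 284/3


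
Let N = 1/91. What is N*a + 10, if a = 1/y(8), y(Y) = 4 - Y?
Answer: 3639/364 ≈ 9.9973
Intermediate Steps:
N = 1/91 ≈ 0.010989
a = -1/4 (a = 1/(4 - 1*8) = 1/(4 - 8) = 1/(-4) = -1/4 ≈ -0.25000)
N*a + 10 = (1/91)*(-1/4) + 10 = -1/364 + 10 = 3639/364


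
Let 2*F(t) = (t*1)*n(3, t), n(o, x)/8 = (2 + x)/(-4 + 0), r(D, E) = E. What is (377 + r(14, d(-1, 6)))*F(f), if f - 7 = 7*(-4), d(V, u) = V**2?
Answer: -150822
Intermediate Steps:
f = -21 (f = 7 + 7*(-4) = 7 - 28 = -21)
n(o, x) = -4 - 2*x (n(o, x) = 8*((2 + x)/(-4 + 0)) = 8*((2 + x)/(-4)) = 8*((2 + x)*(-1/4)) = 8*(-1/2 - x/4) = -4 - 2*x)
F(t) = t*(-4 - 2*t)/2 (F(t) = ((t*1)*(-4 - 2*t))/2 = (t*(-4 - 2*t))/2 = t*(-4 - 2*t)/2)
(377 + r(14, d(-1, 6)))*F(f) = (377 + (-1)**2)*(-1*(-21)*(2 - 21)) = (377 + 1)*(-1*(-21)*(-19)) = 378*(-399) = -150822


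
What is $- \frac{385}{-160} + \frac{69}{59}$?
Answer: $\frac{6751}{1888} \approx 3.5757$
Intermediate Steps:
$- \frac{385}{-160} + \frac{69}{59} = \left(-385\right) \left(- \frac{1}{160}\right) + 69 \cdot \frac{1}{59} = \frac{77}{32} + \frac{69}{59} = \frac{6751}{1888}$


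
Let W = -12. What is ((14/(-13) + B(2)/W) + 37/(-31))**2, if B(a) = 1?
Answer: 129572689/23386896 ≈ 5.5404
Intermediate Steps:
((14/(-13) + B(2)/W) + 37/(-31))**2 = ((14/(-13) + 1/(-12)) + 37/(-31))**2 = ((14*(-1/13) + 1*(-1/12)) + 37*(-1/31))**2 = ((-14/13 - 1/12) - 37/31)**2 = (-181/156 - 37/31)**2 = (-11383/4836)**2 = 129572689/23386896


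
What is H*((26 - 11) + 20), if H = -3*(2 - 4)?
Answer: 210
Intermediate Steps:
H = 6 (H = -3*(-2) = 6)
H*((26 - 11) + 20) = 6*((26 - 11) + 20) = 6*(15 + 20) = 6*35 = 210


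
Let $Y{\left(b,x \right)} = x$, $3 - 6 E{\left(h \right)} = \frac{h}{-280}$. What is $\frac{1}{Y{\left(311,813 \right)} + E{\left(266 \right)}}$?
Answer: $\frac{120}{97639} \approx 0.001229$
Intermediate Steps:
$E{\left(h \right)} = \frac{1}{2} + \frac{h}{1680}$ ($E{\left(h \right)} = \frac{1}{2} - \frac{h \frac{1}{-280}}{6} = \frac{1}{2} - \frac{h \left(- \frac{1}{280}\right)}{6} = \frac{1}{2} - \frac{\left(- \frac{1}{280}\right) h}{6} = \frac{1}{2} + \frac{h}{1680}$)
$\frac{1}{Y{\left(311,813 \right)} + E{\left(266 \right)}} = \frac{1}{813 + \left(\frac{1}{2} + \frac{1}{1680} \cdot 266\right)} = \frac{1}{813 + \left(\frac{1}{2} + \frac{19}{120}\right)} = \frac{1}{813 + \frac{79}{120}} = \frac{1}{\frac{97639}{120}} = \frac{120}{97639}$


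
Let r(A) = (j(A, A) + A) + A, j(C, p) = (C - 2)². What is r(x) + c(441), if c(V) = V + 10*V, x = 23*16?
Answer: 139543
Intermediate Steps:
j(C, p) = (-2 + C)²
x = 368
c(V) = 11*V
r(A) = (-2 + A)² + 2*A (r(A) = ((-2 + A)² + A) + A = (A + (-2 + A)²) + A = (-2 + A)² + 2*A)
r(x) + c(441) = ((-2 + 368)² + 2*368) + 11*441 = (366² + 736) + 4851 = (133956 + 736) + 4851 = 134692 + 4851 = 139543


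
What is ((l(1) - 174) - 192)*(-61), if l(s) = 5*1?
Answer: 22021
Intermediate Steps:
l(s) = 5
((l(1) - 174) - 192)*(-61) = ((5 - 174) - 192)*(-61) = (-169 - 192)*(-61) = -361*(-61) = 22021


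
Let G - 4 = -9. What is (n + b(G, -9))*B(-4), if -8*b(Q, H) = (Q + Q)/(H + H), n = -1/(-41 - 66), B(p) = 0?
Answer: 0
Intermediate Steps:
G = -5 (G = 4 - 9 = -5)
n = 1/107 (n = -1/(-107) = -1*(-1/107) = 1/107 ≈ 0.0093458)
b(Q, H) = -Q/(8*H) (b(Q, H) = -(Q + Q)/(8*(H + H)) = -2*Q/(8*(2*H)) = -2*Q*1/(2*H)/8 = -Q/(8*H))
(n + b(G, -9))*B(-4) = (1/107 - ⅛*(-5)/(-9))*0 = (1/107 - ⅛*(-5)*(-⅑))*0 = (1/107 - 5/72)*0 = -463/7704*0 = 0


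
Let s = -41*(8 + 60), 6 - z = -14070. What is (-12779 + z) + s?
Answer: -1491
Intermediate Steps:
z = 14076 (z = 6 - 1*(-14070) = 6 + 14070 = 14076)
s = -2788 (s = -41*68 = -2788)
(-12779 + z) + s = (-12779 + 14076) - 2788 = 1297 - 2788 = -1491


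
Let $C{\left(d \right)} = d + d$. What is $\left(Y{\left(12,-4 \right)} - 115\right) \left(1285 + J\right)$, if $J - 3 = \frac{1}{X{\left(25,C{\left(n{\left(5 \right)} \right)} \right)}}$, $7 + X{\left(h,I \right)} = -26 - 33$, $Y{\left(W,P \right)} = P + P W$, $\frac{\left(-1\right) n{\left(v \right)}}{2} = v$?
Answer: $- \frac{14196169}{66} \approx -2.1509 \cdot 10^{5}$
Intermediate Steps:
$n{\left(v \right)} = - 2 v$
$C{\left(d \right)} = 2 d$
$X{\left(h,I \right)} = -66$ ($X{\left(h,I \right)} = -7 - 59 = -66$)
$J = \frac{197}{66}$ ($J = 3 + \frac{1}{-66} = 3 - \frac{1}{66} = \frac{197}{66} \approx 2.9848$)
$\left(Y{\left(12,-4 \right)} - 115\right) \left(1285 + J\right) = \left(- 4 \left(1 + 12\right) - 115\right) \left(1285 + \frac{197}{66}\right) = \left(\left(-4\right) 13 - 115\right) \frac{85007}{66} = \left(-52 - 115\right) \frac{85007}{66} = \left(-167\right) \frac{85007}{66} = - \frac{14196169}{66}$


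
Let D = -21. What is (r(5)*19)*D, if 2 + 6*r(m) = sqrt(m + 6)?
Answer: 133 - 133*sqrt(11)/2 ≈ -87.556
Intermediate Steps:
r(m) = -1/3 + sqrt(6 + m)/6 (r(m) = -1/3 + sqrt(m + 6)/6 = -1/3 + sqrt(6 + m)/6)
(r(5)*19)*D = ((-1/3 + sqrt(6 + 5)/6)*19)*(-21) = ((-1/3 + sqrt(11)/6)*19)*(-21) = (-19/3 + 19*sqrt(11)/6)*(-21) = 133 - 133*sqrt(11)/2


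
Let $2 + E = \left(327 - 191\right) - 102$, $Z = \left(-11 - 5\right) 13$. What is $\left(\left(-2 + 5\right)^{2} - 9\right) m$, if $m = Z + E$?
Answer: $0$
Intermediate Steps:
$Z = -208$ ($Z = \left(-16\right) 13 = -208$)
$E = 32$ ($E = -2 + \left(\left(327 - 191\right) - 102\right) = -2 + \left(136 - 102\right) = -2 + 34 = 32$)
$m = -176$ ($m = -208 + 32 = -176$)
$\left(\left(-2 + 5\right)^{2} - 9\right) m = \left(\left(-2 + 5\right)^{2} - 9\right) \left(-176\right) = \left(3^{2} - 9\right) \left(-176\right) = \left(9 - 9\right) \left(-176\right) = 0 \left(-176\right) = 0$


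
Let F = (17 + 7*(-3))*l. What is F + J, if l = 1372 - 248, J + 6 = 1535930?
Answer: 1531428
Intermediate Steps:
J = 1535924 (J = -6 + 1535930 = 1535924)
l = 1124
F = -4496 (F = (17 + 7*(-3))*1124 = (17 - 21)*1124 = -4*1124 = -4496)
F + J = -4496 + 1535924 = 1531428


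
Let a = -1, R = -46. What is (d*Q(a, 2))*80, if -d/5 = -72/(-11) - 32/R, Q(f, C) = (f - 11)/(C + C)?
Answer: 2198400/253 ≈ 8689.3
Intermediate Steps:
Q(f, C) = (-11 + f)/(2*C) (Q(f, C) = (-11 + f)/((2*C)) = (-11 + f)*(1/(2*C)) = (-11 + f)/(2*C))
d = -9160/253 (d = -5*(-72/(-11) - 32/(-46)) = -5*(-72*(-1/11) - 32*(-1/46)) = -5*(72/11 + 16/23) = -5*1832/253 = -9160/253 ≈ -36.206)
(d*Q(a, 2))*80 = -4580*(-11 - 1)/(253*2)*80 = -4580*(-12)/(253*2)*80 = -9160/253*(-3)*80 = (27480/253)*80 = 2198400/253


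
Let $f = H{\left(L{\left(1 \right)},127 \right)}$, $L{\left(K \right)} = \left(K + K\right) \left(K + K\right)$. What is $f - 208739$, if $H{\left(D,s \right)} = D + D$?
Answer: $-208731$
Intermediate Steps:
$L{\left(K \right)} = 4 K^{2}$ ($L{\left(K \right)} = 2 K 2 K = 4 K^{2}$)
$H{\left(D,s \right)} = 2 D$
$f = 8$ ($f = 2 \cdot 4 \cdot 1^{2} = 2 \cdot 4 \cdot 1 = 2 \cdot 4 = 8$)
$f - 208739 = 8 - 208739 = -208731$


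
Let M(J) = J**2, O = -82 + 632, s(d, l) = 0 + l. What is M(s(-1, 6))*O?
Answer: 19800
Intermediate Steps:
s(d, l) = l
O = 550
M(s(-1, 6))*O = 6**2*550 = 36*550 = 19800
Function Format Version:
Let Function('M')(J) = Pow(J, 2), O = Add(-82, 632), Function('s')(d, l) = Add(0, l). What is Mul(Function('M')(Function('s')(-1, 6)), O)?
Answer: 19800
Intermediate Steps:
Function('s')(d, l) = l
O = 550
Mul(Function('M')(Function('s')(-1, 6)), O) = Mul(Pow(6, 2), 550) = Mul(36, 550) = 19800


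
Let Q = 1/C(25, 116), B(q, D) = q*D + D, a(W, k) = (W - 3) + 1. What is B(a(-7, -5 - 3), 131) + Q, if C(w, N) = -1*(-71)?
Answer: -74407/71 ≈ -1048.0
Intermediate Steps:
a(W, k) = -2 + W (a(W, k) = (-3 + W) + 1 = -2 + W)
C(w, N) = 71
B(q, D) = D + D*q (B(q, D) = D*q + D = D + D*q)
Q = 1/71 ≈ 0.014085
B(a(-7, -5 - 3), 131) + Q = 131*(1 + (-2 - 7)) + 1/71 = 131*(1 - 9) + 1/71 = 131*(-8) + 1/71 = -1048 + 1/71 = -74407/71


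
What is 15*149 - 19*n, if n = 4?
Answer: 2159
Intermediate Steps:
15*149 - 19*n = 15*149 - 19*4 = 2235 - 76 = 2159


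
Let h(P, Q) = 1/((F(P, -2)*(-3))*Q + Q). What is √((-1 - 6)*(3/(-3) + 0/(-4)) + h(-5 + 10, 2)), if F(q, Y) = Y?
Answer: 3*√154/14 ≈ 2.6592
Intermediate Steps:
h(P, Q) = 1/(7*Q) (h(P, Q) = 1/((-2*(-3))*Q + Q) = 1/(6*Q + Q) = 1/(7*Q))
√((-1 - 6)*(3/(-3) + 0/(-4)) + h(-5 + 10, 2)) = √((-1 - 6)*(3/(-3) + 0/(-4)) + (⅐)/2) = √(-7*(3*(-⅓) + 0*(-¼)) + (⅐)*(½)) = √(-7*(-1 + 0) + 1/14) = √(-7*(-1) + 1/14) = √(7 + 1/14) = √(99/14) = 3*√154/14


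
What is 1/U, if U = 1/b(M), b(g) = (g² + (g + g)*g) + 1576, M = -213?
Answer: 137683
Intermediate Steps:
b(g) = 1576 + 3*g² (b(g) = (g² + (2*g)*g) + 1576 = (g² + 2*g²) + 1576 = 3*g² + 1576 = 1576 + 3*g²)
U = 1/137683 (U = 1/(1576 + 3*(-213)²) = 1/(1576 + 3*45369) = 1/(1576 + 136107) = 1/137683 ≈ 7.2631e-6)
1/U = 1/(1/137683) = 137683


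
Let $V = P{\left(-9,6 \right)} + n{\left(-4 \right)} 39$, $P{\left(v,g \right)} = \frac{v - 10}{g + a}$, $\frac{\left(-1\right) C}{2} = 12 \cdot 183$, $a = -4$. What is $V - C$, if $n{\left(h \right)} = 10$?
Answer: $\frac{9545}{2} \approx 4772.5$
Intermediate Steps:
$C = -4392$ ($C = - 2 \cdot 12 \cdot 183 = \left(-2\right) 2196 = -4392$)
$P{\left(v,g \right)} = \frac{-10 + v}{-4 + g}$ ($P{\left(v,g \right)} = \frac{v - 10}{g - 4} = \frac{-10 + v}{-4 + g}$)
$V = \frac{761}{2}$ ($V = \frac{-10 - 9}{-4 + 6} + 10 \cdot 39 = \frac{1}{2} \left(-19\right) + 390 = - \frac{19}{2} + 390 = \frac{761}{2} \approx 380.5$)
$V - C = \frac{761}{2} - -4392 = \frac{761}{2} + 4392 = \frac{9545}{2}$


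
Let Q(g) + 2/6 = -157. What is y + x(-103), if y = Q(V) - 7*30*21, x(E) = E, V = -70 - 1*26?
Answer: -14011/3 ≈ -4670.3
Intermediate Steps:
V = -96 (V = -70 - 26 = -96)
Q(g) = -472/3 (Q(g) = -⅓ - 157 = -472/3)
y = -13702/3 (y = -472/3 - 7*30*21 = -472/3 - 210*21 = -472/3 - 4410 = -13702/3 ≈ -4567.3)
y + x(-103) = -13702/3 - 103 = -14011/3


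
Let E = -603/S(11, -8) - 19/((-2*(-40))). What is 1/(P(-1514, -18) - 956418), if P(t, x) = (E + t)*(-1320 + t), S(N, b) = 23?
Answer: 920/3136492669 ≈ 2.9332e-7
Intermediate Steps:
E = -48677/1840 (E = -603/23 - 19/((-2*(-40))) = -603*1/23 - 19/80 = -603/23 - 19*1/80 = -603/23 - 19/80 = -48677/1840 ≈ -26.455)
P(t, x) = (-1320 + t)*(-48677/1840 + t) (P(t, x) = (-48677/1840 + t)*(-1320 + t) = (-1320 + t)*(-48677/1840 + t))
1/(P(-1514, -18) - 956418) = 1/((1606341/46 + (-1514)**2 - 2477477/1840*(-1514)) - 956418) = 1/((1606341/46 + 2292196 + 1875450089/920) - 956418) = 1/(4016397229/920 - 956418) = 1/(3136492669/920) = 920/3136492669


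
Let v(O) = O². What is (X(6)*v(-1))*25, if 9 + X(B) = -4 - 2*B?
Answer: -625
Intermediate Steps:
X(B) = -13 - 2*B (X(B) = -9 + (-4 - 2*B) = -13 - 2*B)
(X(6)*v(-1))*25 = ((-13 - 2*6)*(-1)²)*25 = ((-13 - 12)*1)*25 = -25*1*25 = -25*25 = -625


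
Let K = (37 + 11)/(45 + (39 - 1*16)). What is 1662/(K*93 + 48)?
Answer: 4709/322 ≈ 14.624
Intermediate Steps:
K = 12/17 (K = 48/(45 + (39 - 16)) = 48/(45 + 23) = 48/68 = 48*(1/68) = 12/17 ≈ 0.70588)
1662/(K*93 + 48) = 1662/((12/17)*93 + 48) = 1662/(1116/17 + 48) = 1662/(1932/17) = 1662*(17/1932) = 4709/322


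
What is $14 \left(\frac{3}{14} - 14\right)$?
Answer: $-193$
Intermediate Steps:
$14 \left(\frac{3}{14} - 14\right) = 14 \left(- \frac{193}{14}\right) = -193$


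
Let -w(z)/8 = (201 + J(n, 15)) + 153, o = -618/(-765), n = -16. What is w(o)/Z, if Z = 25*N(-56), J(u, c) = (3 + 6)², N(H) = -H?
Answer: -87/35 ≈ -2.4857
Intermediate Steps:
J(u, c) = 81 (J(u, c) = 9² = 81)
Z = 1400 (Z = 25*(-1*(-56)) = 25*56 = 1400)
o = 206/255 (o = -618*(-1/765) = 206/255 ≈ 0.80784)
w(z) = -3480 (w(z) = -8*((201 + 81) + 153) = -8*(282 + 153) = -8*435 = -3480)
w(o)/Z = -3480/1400 = -3480*1/1400 = -87/35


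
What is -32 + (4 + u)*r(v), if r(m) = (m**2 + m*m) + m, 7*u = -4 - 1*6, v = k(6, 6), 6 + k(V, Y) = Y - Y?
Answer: 964/7 ≈ 137.71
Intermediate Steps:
k(V, Y) = -6 (k(V, Y) = -6 + (Y - Y) = -6 + 0 = -6)
v = -6
u = -10/7 (u = (-4 - 1*6)/7 = (-4 - 6)/7 = (1/7)*(-10) = -10/7 ≈ -1.4286)
r(m) = m + 2*m**2 (r(m) = (m**2 + m**2) + m = 2*m**2 + m = m + 2*m**2)
-32 + (4 + u)*r(v) = -32 + (4 - 10/7)*(-6*(1 + 2*(-6))) = -32 + 18*(-6*(1 - 12))/7 = -32 + 18*(-6*(-11))/7 = -32 + (18/7)*66 = -32 + 1188/7 = 964/7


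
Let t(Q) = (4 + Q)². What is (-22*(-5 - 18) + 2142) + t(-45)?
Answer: 4329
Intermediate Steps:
(-22*(-5 - 18) + 2142) + t(-45) = (-22*(-5 - 18) + 2142) + (4 - 45)² = (-22*(-23) + 2142) + (-41)² = (506 + 2142) + 1681 = 2648 + 1681 = 4329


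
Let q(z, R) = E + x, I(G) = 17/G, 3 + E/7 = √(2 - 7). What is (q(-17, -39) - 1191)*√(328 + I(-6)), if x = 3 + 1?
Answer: √11706*(-1208 + 7*I*√5)/6 ≈ -21783.0 + 282.25*I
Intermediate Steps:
E = -21 + 7*I*√5 (E = -21 + 7*√(2 - 7) = -21 + 7*√(-5) = -21 + 7*(I*√5) = -21 + 7*I*√5 ≈ -21.0 + 15.652*I)
x = 4
q(z, R) = -17 + 7*I*√5 (q(z, R) = (-21 + 7*I*√5) + 4 = -17 + 7*I*√5)
(q(-17, -39) - 1191)*√(328 + I(-6)) = ((-17 + 7*I*√5) - 1191)*√(328 + 17/(-6)) = (-1208 + 7*I*√5)*√(328 + 17*(-⅙)) = (-1208 + 7*I*√5)*√(328 - 17/6) = (-1208 + 7*I*√5)*√(1951/6) = (-1208 + 7*I*√5)*(√11706/6) = √11706*(-1208 + 7*I*√5)/6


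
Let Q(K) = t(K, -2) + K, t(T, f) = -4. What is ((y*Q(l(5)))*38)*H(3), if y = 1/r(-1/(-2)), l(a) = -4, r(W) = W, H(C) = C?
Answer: -1824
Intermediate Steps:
Q(K) = -4 + K
y = 2 (y = 1/(-1/(-2)) = 1/(-1*(-½)) = 1/(½) = 1*2 = 2)
((y*Q(l(5)))*38)*H(3) = ((2*(-4 - 4))*38)*3 = ((2*(-8))*38)*3 = -16*38*3 = -608*3 = -1824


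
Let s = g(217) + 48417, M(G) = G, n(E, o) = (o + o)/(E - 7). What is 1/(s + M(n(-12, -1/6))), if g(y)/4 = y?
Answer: 57/2809246 ≈ 2.0290e-5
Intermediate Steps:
n(E, o) = 2*o/(-7 + E) (n(E, o) = (2*o)/(-7 + E) = 2*o/(-7 + E))
g(y) = 4*y
s = 49285 (s = 4*217 + 48417 = 868 + 48417 = 49285)
1/(s + M(n(-12, -1/6))) = 1/(49285 + 2*(-1/6)/(-7 - 12)) = 1/(49285 + 2*(-1*1/6)/(-19)) = 1/(49285 + 2*(-1/6)*(-1/19)) = 1/(49285 + 1/57) = 1/(2809246/57) = 57/2809246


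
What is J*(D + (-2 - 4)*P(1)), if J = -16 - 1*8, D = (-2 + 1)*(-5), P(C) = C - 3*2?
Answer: -840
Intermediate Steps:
P(C) = -6 + C (P(C) = C - 6 = -6 + C)
D = 5 (D = -1*(-5) = 5)
J = -24 (J = -16 - 8 = -24)
J*(D + (-2 - 4)*P(1)) = -24*(5 + (-2 - 4)*(-6 + 1)) = -24*(5 - 6*(-5)) = -24*(5 + 30) = -24*35 = -840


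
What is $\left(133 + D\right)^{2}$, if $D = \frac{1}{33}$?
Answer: $\frac{19272100}{1089} \approx 17697.0$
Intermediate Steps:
$D = \frac{1}{33} \approx 0.030303$
$\left(133 + D\right)^{2} = \left(133 + \frac{1}{33}\right)^{2} = \left(\frac{4390}{33}\right)^{2} = \frac{19272100}{1089}$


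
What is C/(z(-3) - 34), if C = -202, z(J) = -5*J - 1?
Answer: 101/10 ≈ 10.100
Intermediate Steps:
z(J) = -1 - 5*J
C/(z(-3) - 34) = -202/((-1 - 5*(-3)) - 34) = -202/((-1 + 15) - 34) = -202/(14 - 34) = -202/(-20) = -202*(-1/20) = 101/10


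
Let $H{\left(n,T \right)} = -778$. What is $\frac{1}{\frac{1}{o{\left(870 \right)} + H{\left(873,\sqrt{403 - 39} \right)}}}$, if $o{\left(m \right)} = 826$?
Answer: $48$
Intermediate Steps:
$\frac{1}{\frac{1}{o{\left(870 \right)} + H{\left(873,\sqrt{403 - 39} \right)}}} = \frac{1}{\frac{1}{826 - 778}} = \frac{1}{\frac{1}{48}} = 48$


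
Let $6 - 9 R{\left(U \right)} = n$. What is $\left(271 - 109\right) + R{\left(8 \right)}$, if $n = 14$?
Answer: $\frac{1450}{9} \approx 161.11$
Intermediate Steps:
$R{\left(U \right)} = - \frac{8}{9}$ ($R{\left(U \right)} = \frac{2}{3} - \frac{14}{9} = - \frac{8}{9}$)
$\left(271 - 109\right) + R{\left(8 \right)} = \left(271 - 109\right) - \frac{8}{9} = 162 - \frac{8}{9} = \frac{1450}{9}$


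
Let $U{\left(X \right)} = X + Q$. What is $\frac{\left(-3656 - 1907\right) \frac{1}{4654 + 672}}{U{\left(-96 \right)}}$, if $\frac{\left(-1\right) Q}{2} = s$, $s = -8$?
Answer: $\frac{5563}{426080} \approx 0.013056$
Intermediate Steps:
$Q = 16$ ($Q = \left(-2\right) \left(-8\right) = 16$)
$U{\left(X \right)} = 16 + X$ ($U{\left(X \right)} = X + 16 = 16 + X$)
$\frac{\left(-3656 - 1907\right) \frac{1}{4654 + 672}}{U{\left(-96 \right)}} = \frac{\left(-3656 - 1907\right) \frac{1}{4654 + 672}}{16 - 96} = \frac{\left(-5563\right) \frac{1}{5326}}{-80} = \left(-5563\right) \frac{1}{5326} \left(- \frac{1}{80}\right) = \left(- \frac{5563}{5326}\right) \left(- \frac{1}{80}\right) = \frac{5563}{426080}$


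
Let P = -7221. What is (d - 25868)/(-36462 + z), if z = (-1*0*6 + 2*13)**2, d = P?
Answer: 1141/1234 ≈ 0.92463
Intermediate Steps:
d = -7221
z = 676 (z = (0*6 + 26)**2 = (0 + 26)**2 = 26**2 = 676)
(d - 25868)/(-36462 + z) = (-7221 - 25868)/(-36462 + 676) = -33089/(-35786) = -33089*(-1/35786) = 1141/1234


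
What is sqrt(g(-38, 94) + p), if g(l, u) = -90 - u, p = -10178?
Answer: I*sqrt(10362) ≈ 101.79*I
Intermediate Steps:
sqrt(g(-38, 94) + p) = sqrt((-90 - 1*94) - 10178) = sqrt((-90 - 94) - 10178) = sqrt(-184 - 10178) = sqrt(-10362) = I*sqrt(10362)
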